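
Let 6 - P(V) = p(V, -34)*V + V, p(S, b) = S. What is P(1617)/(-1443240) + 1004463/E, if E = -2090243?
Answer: 5043573/3785762 ≈ 1.3322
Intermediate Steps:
P(V) = 6 - V - V**2 (P(V) = 6 - (V*V + V) = 6 - (V**2 + V) = 6 - (V + V**2) = 6 + (-V - V**2) = 6 - V - V**2)
P(1617)/(-1443240) + 1004463/E = (6 - 1*1617 - 1*1617**2)/(-1443240) + 1004463/(-2090243) = (6 - 1617 - 1*2614689)*(-1/1443240) + 1004463*(-1/2090243) = (6 - 1617 - 2614689)*(-1/1443240) - 4311/8971 = -2616300*(-1/1443240) - 4311/8971 = 765/422 - 4311/8971 = 5043573/3785762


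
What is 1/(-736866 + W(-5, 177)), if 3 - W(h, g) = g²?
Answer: -1/768192 ≈ -1.3018e-6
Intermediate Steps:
W(h, g) = 3 - g²
1/(-736866 + W(-5, 177)) = 1/(-736866 + (3 - 1*177²)) = 1/(-736866 + (3 - 1*31329)) = 1/(-736866 + (3 - 31329)) = 1/(-736866 - 31326) = 1/(-768192) = -1/768192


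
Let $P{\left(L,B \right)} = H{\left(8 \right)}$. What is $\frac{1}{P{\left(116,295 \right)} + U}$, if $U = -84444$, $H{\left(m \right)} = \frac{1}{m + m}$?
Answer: $- \frac{16}{1351103} \approx -1.1842 \cdot 10^{-5}$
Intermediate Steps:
$H{\left(m \right)} = \frac{1}{2 m}$
$P{\left(L,B \right)} = \frac{1}{16}$ ($P{\left(L,B \right)} = \frac{1}{2 \cdot 8} = \frac{1}{2} \cdot \frac{1}{8} = \frac{1}{16}$)
$\frac{1}{P{\left(116,295 \right)} + U} = \frac{1}{\frac{1}{16} - 84444} = \frac{1}{- \frac{1351103}{16}} = - \frac{16}{1351103}$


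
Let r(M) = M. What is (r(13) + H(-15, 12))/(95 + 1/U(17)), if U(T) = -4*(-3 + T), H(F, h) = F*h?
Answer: -9352/5319 ≈ -1.7582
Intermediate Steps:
U(T) = 12 - 4*T
(r(13) + H(-15, 12))/(95 + 1/U(17)) = (13 - 15*12)/(95 + 1/(12 - 4*17)) = (13 - 180)/(95 + 1/(12 - 68)) = -167/(95 + 1/(-56)) = -167/(95 - 1/56) = -167/5319/56 = -167*56/5319 = -9352/5319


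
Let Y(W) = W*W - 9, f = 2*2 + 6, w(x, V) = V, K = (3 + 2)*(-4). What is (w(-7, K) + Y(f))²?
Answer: 5041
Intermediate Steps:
K = -20 (K = 5*(-4) = -20)
f = 10 (f = 4 + 6 = 10)
Y(W) = -9 + W² (Y(W) = W² - 9 = -9 + W²)
(w(-7, K) + Y(f))² = (-20 + (-9 + 10²))² = (-20 + (-9 + 100))² = (-20 + 91)² = 71² = 5041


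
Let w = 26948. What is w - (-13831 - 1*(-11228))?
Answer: 29551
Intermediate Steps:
w - (-13831 - 1*(-11228)) = 26948 - (-13831 - 1*(-11228)) = 26948 - (-13831 + 11228) = 26948 - 1*(-2603) = 26948 + 2603 = 29551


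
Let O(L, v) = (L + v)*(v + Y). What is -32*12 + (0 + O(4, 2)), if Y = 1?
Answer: -366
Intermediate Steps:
O(L, v) = (1 + v)*(L + v) (O(L, v) = (L + v)*(v + 1) = (L + v)*(1 + v) = (1 + v)*(L + v))
-32*12 + (0 + O(4, 2)) = -32*12 + (0 + (4 + 2 + 2**2 + 4*2)) = -384 + (0 + (4 + 2 + 4 + 8)) = -384 + (0 + 18) = -384 + 18 = -366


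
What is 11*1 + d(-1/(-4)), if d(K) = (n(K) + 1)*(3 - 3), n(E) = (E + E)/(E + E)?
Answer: 11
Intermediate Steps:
n(E) = 1 (n(E) = (2*E)/((2*E)) = (2*E)*(1/(2*E)) = 1)
d(K) = 0 (d(K) = (1 + 1)*(3 - 3) = 2*0 = 0)
11*1 + d(-1/(-4)) = 11*1 + 0 = 11 + 0 = 11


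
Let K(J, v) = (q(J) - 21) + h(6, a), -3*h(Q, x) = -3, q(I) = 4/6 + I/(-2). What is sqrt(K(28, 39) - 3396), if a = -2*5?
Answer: 4*I*sqrt(1929)/3 ≈ 58.56*I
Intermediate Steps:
q(I) = 2/3 - I/2 (q(I) = 4*(1/6) + I*(-1/2) = 2/3 - I/2)
a = -10
h(Q, x) = 1 (h(Q, x) = -1/3*(-3) = 1)
K(J, v) = -58/3 - J/2 (K(J, v) = ((2/3 - J/2) - 21) + 1 = (-61/3 - J/2) + 1 = -58/3 - J/2)
sqrt(K(28, 39) - 3396) = sqrt((-58/3 - 1/2*28) - 3396) = sqrt((-58/3 - 14) - 3396) = sqrt(-100/3 - 3396) = sqrt(-10288/3) = 4*I*sqrt(1929)/3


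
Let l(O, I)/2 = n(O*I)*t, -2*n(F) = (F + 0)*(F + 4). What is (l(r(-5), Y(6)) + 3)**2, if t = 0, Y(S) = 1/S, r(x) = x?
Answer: 9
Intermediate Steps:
n(F) = -F*(4 + F)/2 (n(F) = -(F + 0)*(F + 4)/2 = -F*(4 + F)/2)
l(O, I) = 0 (l(O, I) = 2*(-O*I*(4 + O*I)/2*0) = 2*(-I*O*(4 + I*O)/2*0) = 2*0 = 0)
(l(r(-5), Y(6)) + 3)**2 = (0 + 3)**2 = 3**2 = 9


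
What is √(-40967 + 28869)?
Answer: I*√12098 ≈ 109.99*I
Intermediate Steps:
√(-40967 + 28869) = √(-12098) = I*√12098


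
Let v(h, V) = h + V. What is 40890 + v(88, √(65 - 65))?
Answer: 40978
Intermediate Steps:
v(h, V) = V + h
40890 + v(88, √(65 - 65)) = 40890 + (√(65 - 65) + 88) = 40890 + (√0 + 88) = 40890 + (0 + 88) = 40890 + 88 = 40978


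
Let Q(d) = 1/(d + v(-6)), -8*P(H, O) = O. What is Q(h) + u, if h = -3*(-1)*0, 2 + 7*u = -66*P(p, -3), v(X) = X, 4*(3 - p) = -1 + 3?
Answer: -335/84 ≈ -3.9881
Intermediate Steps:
p = 5/2 (p = 3 - (-1 + 3)/4 = 3 - ¼*2 = 3 - ½ = 5/2 ≈ 2.5000)
P(H, O) = -O/8
u = -107/28 (u = -2/7 + (-(-33)*(-3)/4)/7 = -2/7 + (-66*3/8)/7 = -2/7 + (⅐)*(-99/4) = -2/7 - 99/28 = -107/28 ≈ -3.8214)
h = 0 (h = 3*0 = 0)
Q(d) = 1/(-6 + d) (Q(d) = 1/(d - 6) = 1/(-6 + d))
Q(h) + u = 1/(-6 + 0) - 107/28 = 1/(-6) - 107/28 = -⅙ - 107/28 = -335/84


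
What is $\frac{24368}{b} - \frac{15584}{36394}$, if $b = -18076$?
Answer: $- \frac{146068172}{82232243} \approx -1.7763$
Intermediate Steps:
$\frac{24368}{b} - \frac{15584}{36394} = \frac{24368}{-18076} - \frac{15584}{36394} = 24368 \left(- \frac{1}{18076}\right) - \frac{7792}{18197} = - \frac{6092}{4519} - \frac{7792}{18197} = - \frac{146068172}{82232243}$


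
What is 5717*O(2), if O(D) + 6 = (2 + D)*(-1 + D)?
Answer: -11434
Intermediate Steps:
O(D) = -6 + (-1 + D)*(2 + D) (O(D) = -6 + (2 + D)*(-1 + D) = -6 + (-1 + D)*(2 + D))
5717*O(2) = 5717*(-8 + 2 + 2²) = 5717*(-8 + 2 + 4) = 5717*(-2) = -11434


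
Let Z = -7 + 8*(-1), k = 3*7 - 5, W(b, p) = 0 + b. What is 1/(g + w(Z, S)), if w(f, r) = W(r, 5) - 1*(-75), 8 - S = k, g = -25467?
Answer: -1/25400 ≈ -3.9370e-5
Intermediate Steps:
W(b, p) = b
k = 16 (k = 21 - 5 = 16)
S = -8 (S = 8 - 1*16 = 8 - 16 = -8)
Z = -15 (Z = -7 - 8 = -15)
w(f, r) = 75 + r (w(f, r) = r - 1*(-75) = r + 75 = 75 + r)
1/(g + w(Z, S)) = 1/(-25467 + (75 - 8)) = 1/(-25467 + 67) = 1/(-25400) = -1/25400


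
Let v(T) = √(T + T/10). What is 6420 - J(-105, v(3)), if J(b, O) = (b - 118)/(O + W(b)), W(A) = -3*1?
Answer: 119750/19 - 223*√330/57 ≈ 6231.6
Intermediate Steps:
W(A) = -3
v(T) = √110*√T/10 (v(T) = √(T + T*(⅒)) = √(T + T/10) = √(11*T/10) = √110*√T/10)
J(b, O) = (-118 + b)/(-3 + O) (J(b, O) = (b - 118)/(O - 3) = (-118 + b)/(-3 + O))
6420 - J(-105, v(3)) = 6420 - (-118 - 105)/(-3 + √110*√3/10) = 6420 - (-223)/(-3 + √330/10) = 6420 + 223/(-3 + √330/10)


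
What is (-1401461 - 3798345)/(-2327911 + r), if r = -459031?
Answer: 2599903/1393471 ≈ 1.8658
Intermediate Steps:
(-1401461 - 3798345)/(-2327911 + r) = (-1401461 - 3798345)/(-2327911 - 459031) = -5199806/(-2786942) = -5199806*(-1/2786942) = 2599903/1393471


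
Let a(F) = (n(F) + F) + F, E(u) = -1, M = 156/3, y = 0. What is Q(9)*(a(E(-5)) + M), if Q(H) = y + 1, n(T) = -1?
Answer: 49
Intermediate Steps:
M = 52 (M = 156*(1/3) = 52)
Q(H) = 1 (Q(H) = 0 + 1 = 1)
a(F) = -1 + 2*F (a(F) = (-1 + F) + F = -1 + 2*F)
Q(9)*(a(E(-5)) + M) = 1*((-1 + 2*(-1)) + 52) = 1*((-1 - 2) + 52) = 1*(-3 + 52) = 1*49 = 49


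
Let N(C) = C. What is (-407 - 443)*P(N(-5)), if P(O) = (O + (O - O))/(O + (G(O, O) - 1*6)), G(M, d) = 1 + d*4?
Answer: -425/3 ≈ -141.67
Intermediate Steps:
G(M, d) = 1 + 4*d
P(O) = O/(-5 + 5*O) (P(O) = (O + (O - O))/(O + ((1 + 4*O) - 1*6)) = (O + 0)/(O + ((1 + 4*O) - 6)) = O/(O + (-5 + 4*O)) = O/(-5 + 5*O))
(-407 - 443)*P(N(-5)) = (-407 - 443)*((1/5)*(-5)/(-1 - 5)) = -170*(-5)/(-6) = -170*(-5)*(-1)/6 = -850*1/6 = -425/3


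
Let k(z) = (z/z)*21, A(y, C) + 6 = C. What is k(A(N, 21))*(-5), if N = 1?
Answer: -105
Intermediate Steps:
A(y, C) = -6 + C
k(z) = 21 (k(z) = 1*21 = 21)
k(A(N, 21))*(-5) = 21*(-5) = -105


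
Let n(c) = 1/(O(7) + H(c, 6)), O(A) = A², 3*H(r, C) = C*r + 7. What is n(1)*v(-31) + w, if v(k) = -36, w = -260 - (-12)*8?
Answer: -6587/40 ≈ -164.68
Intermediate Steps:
H(r, C) = 7/3 + C*r/3 (H(r, C) = (C*r + 7)/3 = (7 + C*r)/3 = 7/3 + C*r/3)
n(c) = 1/(154/3 + 2*c) (n(c) = 1/(7² + (7/3 + (⅓)*6*c)) = 1/(49 + (7/3 + 2*c)) = 1/(154/3 + 2*c))
w = -164 (w = -260 - 1*(-96) = -260 + 96 = -164)
n(1)*v(-31) + w = (3/(2*(77 + 3*1)))*(-36) - 164 = (3/(2*(77 + 3)))*(-36) - 164 = ((3/2)/80)*(-36) - 164 = ((3/2)*(1/80))*(-36) - 164 = (3/160)*(-36) - 164 = -27/40 - 164 = -6587/40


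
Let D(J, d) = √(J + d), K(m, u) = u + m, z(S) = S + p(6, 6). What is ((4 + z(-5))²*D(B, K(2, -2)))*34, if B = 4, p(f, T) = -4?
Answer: 1700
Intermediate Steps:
z(S) = -4 + S (z(S) = S - 4 = -4 + S)
K(m, u) = m + u
((4 + z(-5))²*D(B, K(2, -2)))*34 = ((4 + (-4 - 5))²*√(4 + (2 - 2)))*34 = ((4 - 9)²*√(4 + 0))*34 = ((-5)²*√4)*34 = (25*2)*34 = 50*34 = 1700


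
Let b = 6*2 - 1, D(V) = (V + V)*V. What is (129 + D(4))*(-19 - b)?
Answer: -4830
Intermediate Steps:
D(V) = 2*V² (D(V) = (2*V)*V = 2*V²)
b = 11 (b = 12 - 1 = 11)
(129 + D(4))*(-19 - b) = (129 + 2*4²)*(-19 - 1*11) = (129 + 2*16)*(-19 - 11) = (129 + 32)*(-30) = 161*(-30) = -4830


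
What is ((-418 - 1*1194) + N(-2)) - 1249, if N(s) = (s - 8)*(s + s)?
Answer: -2821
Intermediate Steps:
N(s) = 2*s*(-8 + s) (N(s) = (-8 + s)*(2*s) = 2*s*(-8 + s))
((-418 - 1*1194) + N(-2)) - 1249 = ((-418 - 1*1194) + 2*(-2)*(-8 - 2)) - 1249 = ((-418 - 1194) + 2*(-2)*(-10)) - 1249 = (-1612 + 40) - 1249 = -1572 - 1249 = -2821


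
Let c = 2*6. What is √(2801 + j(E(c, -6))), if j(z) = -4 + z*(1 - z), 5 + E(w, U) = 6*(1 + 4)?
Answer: 13*√13 ≈ 46.872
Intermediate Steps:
c = 12
E(w, U) = 25 (E(w, U) = -5 + 6*(1 + 4) = -5 + 6*5 = -5 + 30 = 25)
√(2801 + j(E(c, -6))) = √(2801 + (-4 + 25 - 1*25²)) = √(2801 + (-4 + 25 - 1*625)) = √(2801 + (-4 + 25 - 625)) = √(2801 - 604) = √2197 = 13*√13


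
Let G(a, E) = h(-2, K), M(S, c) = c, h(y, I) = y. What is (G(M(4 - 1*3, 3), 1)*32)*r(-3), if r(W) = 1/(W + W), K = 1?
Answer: 32/3 ≈ 10.667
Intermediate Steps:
G(a, E) = -2
r(W) = 1/(2*W)
(G(M(4 - 1*3, 3), 1)*32)*r(-3) = (-2*32)*((½)/(-3)) = -32*(-1)/3 = -64*(-⅙) = 32/3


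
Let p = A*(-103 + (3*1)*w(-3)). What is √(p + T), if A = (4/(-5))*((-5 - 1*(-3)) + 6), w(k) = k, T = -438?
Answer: I*√1990/5 ≈ 8.9219*I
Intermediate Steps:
A = -16/5 (A = (4*(-⅕))*((-5 + 3) + 6) = -4*(-2 + 6)/5 = -⅘*4 = -16/5 ≈ -3.2000)
p = 1792/5 (p = -16*(-103 + (3*1)*(-3))/5 = -16*(-103 + 3*(-3))/5 = -16*(-103 - 9)/5 = -16/5*(-112) = 1792/5 ≈ 358.40)
√(p + T) = √(1792/5 - 438) = √(-398/5) = I*√1990/5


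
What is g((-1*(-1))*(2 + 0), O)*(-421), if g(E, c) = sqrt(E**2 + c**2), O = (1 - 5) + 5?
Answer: -421*sqrt(5) ≈ -941.38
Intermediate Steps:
O = 1 (O = -4 + 5 = 1)
g((-1*(-1))*(2 + 0), O)*(-421) = sqrt(((-1*(-1))*(2 + 0))**2 + 1**2)*(-421) = sqrt((1*2)**2 + 1)*(-421) = sqrt(2**2 + 1)*(-421) = sqrt(4 + 1)*(-421) = sqrt(5)*(-421) = -421*sqrt(5)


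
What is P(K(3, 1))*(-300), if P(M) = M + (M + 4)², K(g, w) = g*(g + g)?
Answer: -150600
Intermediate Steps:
K(g, w) = 2*g² (K(g, w) = g*(2*g) = 2*g²)
P(M) = M + (4 + M)²
P(K(3, 1))*(-300) = (2*3² + (4 + 2*3²)²)*(-300) = (2*9 + (4 + 2*9)²)*(-300) = (18 + (4 + 18)²)*(-300) = (18 + 22²)*(-300) = (18 + 484)*(-300) = 502*(-300) = -150600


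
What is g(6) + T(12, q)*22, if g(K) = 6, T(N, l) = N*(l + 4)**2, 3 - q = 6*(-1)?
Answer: 44622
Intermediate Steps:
q = 9 (q = 3 - 6*(-1) = 3 - 1*(-6) = 3 + 6 = 9)
T(N, l) = N*(4 + l)**2
g(6) + T(12, q)*22 = 6 + (12*(4 + 9)**2)*22 = 6 + (12*13**2)*22 = 6 + (12*169)*22 = 6 + 2028*22 = 6 + 44616 = 44622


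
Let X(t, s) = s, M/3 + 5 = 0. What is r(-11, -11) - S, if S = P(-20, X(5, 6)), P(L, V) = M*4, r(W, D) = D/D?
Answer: 61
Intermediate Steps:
M = -15 (M = -15 + 3*0 = -15 + 0 = -15)
r(W, D) = 1
P(L, V) = -60 (P(L, V) = -15*4 = -60)
S = -60
r(-11, -11) - S = 1 - 1*(-60) = 1 + 60 = 61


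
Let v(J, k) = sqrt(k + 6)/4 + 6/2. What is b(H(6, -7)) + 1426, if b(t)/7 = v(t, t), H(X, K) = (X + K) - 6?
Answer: 1447 + 7*I/4 ≈ 1447.0 + 1.75*I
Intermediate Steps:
H(X, K) = -6 + K + X (H(X, K) = (K + X) - 6 = -6 + K + X)
v(J, k) = 3 + sqrt(6 + k)/4 (v(J, k) = sqrt(6 + k)*(1/4) + 6*(1/2) = sqrt(6 + k)/4 + 3 = 3 + sqrt(6 + k)/4)
b(t) = 21 + 7*sqrt(6 + t)/4 (b(t) = 7*(3 + sqrt(6 + t)/4) = 21 + 7*sqrt(6 + t)/4)
b(H(6, -7)) + 1426 = (21 + 7*sqrt(6 + (-6 - 7 + 6))/4) + 1426 = (21 + 7*sqrt(6 - 7)/4) + 1426 = (21 + 7*sqrt(-1)/4) + 1426 = (21 + 7*I/4) + 1426 = 1447 + 7*I/4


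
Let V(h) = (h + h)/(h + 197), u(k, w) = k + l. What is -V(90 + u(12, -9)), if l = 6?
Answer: -216/305 ≈ -0.70820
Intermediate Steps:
u(k, w) = 6 + k (u(k, w) = k + 6 = 6 + k)
V(h) = 2*h/(197 + h) (V(h) = (2*h)/(197 + h) = 2*h/(197 + h))
-V(90 + u(12, -9)) = -2*(90 + (6 + 12))/(197 + (90 + (6 + 12))) = -2*(90 + 18)/(197 + (90 + 18)) = -2*108/(197 + 108) = -2*108/305 = -1*216/305 = -216/305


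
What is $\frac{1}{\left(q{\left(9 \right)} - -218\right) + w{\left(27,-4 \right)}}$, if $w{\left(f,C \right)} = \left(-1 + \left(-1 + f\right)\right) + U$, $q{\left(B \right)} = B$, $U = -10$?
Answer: $\frac{1}{242} \approx 0.0041322$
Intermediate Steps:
$w{\left(f,C \right)} = -12 + f$ ($w{\left(f,C \right)} = \left(-1 + \left(-1 + f\right)\right) - 10 = \left(-2 + f\right) - 10 = -12 + f$)
$\frac{1}{\left(q{\left(9 \right)} - -218\right) + w{\left(27,-4 \right)}} = \frac{1}{\left(9 - -218\right) + \left(-12 + 27\right)} = \frac{1}{\left(9 + 218\right) + 15} = \frac{1}{227 + 15} = \frac{1}{242}$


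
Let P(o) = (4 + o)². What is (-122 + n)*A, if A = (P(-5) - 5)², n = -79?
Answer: -3216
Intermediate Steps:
A = 16 (A = ((4 - 5)² - 5)² = ((-1)² - 5)² = (1 - 5)² = (-4)² = 16)
(-122 + n)*A = (-122 - 79)*16 = -201*16 = -3216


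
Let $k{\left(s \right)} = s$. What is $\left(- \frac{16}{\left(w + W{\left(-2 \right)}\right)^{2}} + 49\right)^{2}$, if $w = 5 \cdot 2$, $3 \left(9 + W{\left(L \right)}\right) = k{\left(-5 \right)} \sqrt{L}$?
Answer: $\frac{- 313609 i + 6329820 \sqrt{2}}{119 i + 2460 \sqrt{2}} \approx 2567.0 - 177.95 i$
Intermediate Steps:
$W{\left(L \right)} = -9 - \frac{5 \sqrt{L}}{3}$ ($W{\left(L \right)} = -9 + \frac{\left(-5\right) \sqrt{L}}{3} = -9 - \frac{5 \sqrt{L}}{3}$)
$w = 10$
$\left(- \frac{16}{\left(w + W{\left(-2 \right)}\right)^{2}} + 49\right)^{2} = \left(- \frac{16}{\left(10 - \left(9 + \frac{5 \sqrt{-2}}{3}\right)\right)^{2}} + 49\right)^{2} = \left(- \frac{16}{\left(10 - \left(9 + \frac{5 i \sqrt{2}}{3}\right)\right)^{2}} + 49\right)^{2} = \left(- \frac{16}{\left(1 - \frac{5 i \sqrt{2}}{3}\right)^{2}} + 49\right)^{2} = \left(49 - \frac{16}{\left(1 - \frac{5 i \sqrt{2}}{3}\right)^{2}}\right)^{2}$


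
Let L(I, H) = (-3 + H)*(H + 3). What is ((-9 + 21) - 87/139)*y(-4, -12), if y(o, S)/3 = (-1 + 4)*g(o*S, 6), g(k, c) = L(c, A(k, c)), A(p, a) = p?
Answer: 32655555/139 ≈ 2.3493e+5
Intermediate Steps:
L(I, H) = (-3 + H)*(3 + H)
g(k, c) = -9 + k²
y(o, S) = -81 + 9*S²*o² (y(o, S) = 3*((-1 + 4)*(-9 + (o*S)²)) = 3*(3*(-9 + (S*o)²)) = 3*(3*(-9 + S²*o²)) = 3*(-27 + 3*S²*o²) = -81 + 9*S²*o²)
((-9 + 21) - 87/139)*y(-4, -12) = ((-9 + 21) - 87/139)*(-81 + 9*(-12)²*(-4)²) = (12 - 87*1/139)*(-81 + 9*144*16) = (12 - 87/139)*(-81 + 20736) = (1581/139)*20655 = 32655555/139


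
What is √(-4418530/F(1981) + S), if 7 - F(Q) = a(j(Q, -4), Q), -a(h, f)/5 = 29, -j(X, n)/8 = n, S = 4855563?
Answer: √6969456937/38 ≈ 2196.9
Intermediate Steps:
j(X, n) = -8*n
a(h, f) = -145 (a(h, f) = -5*29 = -145)
F(Q) = 152 (F(Q) = 7 - 1*(-145) = 7 + 145 = 152)
√(-4418530/F(1981) + S) = √(-4418530/152 + 4855563) = √(-4418530*1/152 + 4855563) = √(-2209265/76 + 4855563) = √(366813523/76) = √6969456937/38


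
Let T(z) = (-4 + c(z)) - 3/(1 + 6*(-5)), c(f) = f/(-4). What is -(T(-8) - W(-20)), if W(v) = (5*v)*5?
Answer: -14445/29 ≈ -498.10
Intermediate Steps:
W(v) = 25*v
c(f) = -f/4 (c(f) = f*(-¼) = -f/4)
T(z) = -113/29 - z/4 (T(z) = (-4 - z/4) - 3/(1 + 6*(-5)) = (-4 - z/4) - 3/(1 - 30) = (-4 - z/4) - 3/(-29) = (-4 - z/4) - 3*(-1/29) = (-4 - z/4) + 3/29 = -113/29 - z/4)
-(T(-8) - W(-20)) = -((-113/29 - ¼*(-8)) - 25*(-20)) = -((-113/29 + 2) - 1*(-500)) = -(-55/29 + 500) = -1*14445/29 = -14445/29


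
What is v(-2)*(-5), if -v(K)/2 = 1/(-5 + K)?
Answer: -10/7 ≈ -1.4286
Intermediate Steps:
v(K) = -2/(-5 + K)
v(-2)*(-5) = -2/(-5 - 2)*(-5) = -2/(-7)*(-5) = -2*(-1/7)*(-5) = (2/7)*(-5) = -10/7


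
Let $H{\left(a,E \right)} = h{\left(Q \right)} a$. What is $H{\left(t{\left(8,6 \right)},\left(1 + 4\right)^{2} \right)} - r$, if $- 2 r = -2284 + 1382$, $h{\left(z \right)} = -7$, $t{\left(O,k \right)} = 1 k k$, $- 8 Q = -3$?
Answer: $-703$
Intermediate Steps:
$Q = \frac{3}{8}$ ($Q = \left(- \frac{1}{8}\right) \left(-3\right) = \frac{3}{8} \approx 0.375$)
$t{\left(O,k \right)} = k^{2}$ ($t{\left(O,k \right)} = k k = k^{2}$)
$H{\left(a,E \right)} = - 7 a$
$r = 451$ ($r = - \frac{-2284 + 1382}{2} = \left(- \frac{1}{2}\right) \left(-902\right) = 451$)
$H{\left(t{\left(8,6 \right)},\left(1 + 4\right)^{2} \right)} - r = - 7 \cdot 6^{2} - 451 = \left(-7\right) 36 - 451 = -252 - 451 = -703$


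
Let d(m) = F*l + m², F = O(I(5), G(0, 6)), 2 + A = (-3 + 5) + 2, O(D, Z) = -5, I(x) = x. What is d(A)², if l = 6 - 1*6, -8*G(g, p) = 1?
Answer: 16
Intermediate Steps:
G(g, p) = -⅛ (G(g, p) = -⅛*1 = -⅛)
l = 0 (l = 6 - 6 = 0)
A = 2 (A = -2 + ((-3 + 5) + 2) = -2 + (2 + 2) = -2 + 4 = 2)
F = -5
d(m) = m² (d(m) = -5*0 + m² = 0 + m² = m²)
d(A)² = (2²)² = 4² = 16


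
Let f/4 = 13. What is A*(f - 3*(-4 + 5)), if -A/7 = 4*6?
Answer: -8232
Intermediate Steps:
f = 52 (f = 4*13 = 52)
A = -168 (A = -28*6 = -7*24 = -168)
A*(f - 3*(-4 + 5)) = -168*(52 - 3*(-4 + 5)) = -168*(52 - 3*1) = -168*(52 - 3) = -168*49 = -8232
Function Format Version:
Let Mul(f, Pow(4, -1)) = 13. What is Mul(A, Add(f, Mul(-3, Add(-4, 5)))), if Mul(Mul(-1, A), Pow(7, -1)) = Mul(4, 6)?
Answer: -8232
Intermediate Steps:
f = 52 (f = Mul(4, 13) = 52)
A = -168 (A = Mul(-7, Mul(4, 6)) = Mul(-7, 24) = -168)
Mul(A, Add(f, Mul(-3, Add(-4, 5)))) = Mul(-168, Add(52, Mul(-3, Add(-4, 5)))) = Mul(-168, Add(52, Mul(-3, 1))) = Mul(-168, Add(52, -3)) = Mul(-168, 49) = -8232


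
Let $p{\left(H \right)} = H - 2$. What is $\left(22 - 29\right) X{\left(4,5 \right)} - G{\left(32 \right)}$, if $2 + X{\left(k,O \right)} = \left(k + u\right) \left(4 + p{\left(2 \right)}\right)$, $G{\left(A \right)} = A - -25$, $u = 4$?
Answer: $-267$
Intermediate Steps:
$G{\left(A \right)} = 25 + A$ ($G{\left(A \right)} = A + 25 = 25 + A$)
$p{\left(H \right)} = -2 + H$ ($p{\left(H \right)} = H - 2 = -2 + H$)
$X{\left(k,O \right)} = 14 + 4 k$ ($X{\left(k,O \right)} = -2 + \left(k + 4\right) \left(4 + \left(-2 + 2\right)\right) = -2 + \left(4 + k\right) \left(4 + 0\right) = -2 + \left(4 + k\right) 4 = -2 + \left(16 + 4 k\right) = 14 + 4 k$)
$\left(22 - 29\right) X{\left(4,5 \right)} - G{\left(32 \right)} = \left(22 - 29\right) \left(14 + 4 \cdot 4\right) - \left(25 + 32\right) = - 7 \left(14 + 16\right) - 57 = \left(-7\right) 30 - 57 = -210 - 57 = -267$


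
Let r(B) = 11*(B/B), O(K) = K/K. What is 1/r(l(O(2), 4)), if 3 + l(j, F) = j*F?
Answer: 1/11 ≈ 0.090909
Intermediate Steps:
O(K) = 1
l(j, F) = -3 + F*j (l(j, F) = -3 + j*F = -3 + F*j)
r(B) = 11 (r(B) = 11*1 = 11)
1/r(l(O(2), 4)) = 1/11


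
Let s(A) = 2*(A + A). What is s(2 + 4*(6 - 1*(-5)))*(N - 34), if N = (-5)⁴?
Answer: 108744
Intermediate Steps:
N = 625
s(A) = 4*A (s(A) = 2*(2*A) = 4*A)
s(2 + 4*(6 - 1*(-5)))*(N - 34) = (4*(2 + 4*(6 - 1*(-5))))*(625 - 34) = (4*(2 + 4*(6 + 5)))*591 = (4*(2 + 4*11))*591 = (4*(2 + 44))*591 = (4*46)*591 = 184*591 = 108744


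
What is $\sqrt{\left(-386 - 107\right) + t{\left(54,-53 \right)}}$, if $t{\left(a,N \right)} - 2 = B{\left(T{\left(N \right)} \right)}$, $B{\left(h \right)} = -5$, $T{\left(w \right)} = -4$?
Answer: $4 i \sqrt{31} \approx 22.271 i$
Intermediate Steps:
$t{\left(a,N \right)} = -3$ ($t{\left(a,N \right)} = 2 - 5 = -3$)
$\sqrt{\left(-386 - 107\right) + t{\left(54,-53 \right)}} = \sqrt{\left(-386 - 107\right) - 3} = \sqrt{-493 - 3} = \sqrt{-496} = 4 i \sqrt{31}$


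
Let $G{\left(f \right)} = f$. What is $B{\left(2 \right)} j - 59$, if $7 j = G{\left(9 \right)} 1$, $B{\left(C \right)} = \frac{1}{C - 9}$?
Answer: $- \frac{2900}{49} \approx -59.184$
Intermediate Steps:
$B{\left(C \right)} = \frac{1}{-9 + C}$
$j = \frac{9}{7}$ ($j = \frac{9 \cdot 1}{7} = \frac{1}{7} \cdot 9 = \frac{9}{7} \approx 1.2857$)
$B{\left(2 \right)} j - 59 = \frac{1}{-9 + 2} \cdot \frac{9}{7} - 59 = \frac{1}{-7} \cdot \frac{9}{7} - 59 = \left(- \frac{1}{7}\right) \frac{9}{7} - 59 = - \frac{9}{49} - 59 = - \frac{2900}{49}$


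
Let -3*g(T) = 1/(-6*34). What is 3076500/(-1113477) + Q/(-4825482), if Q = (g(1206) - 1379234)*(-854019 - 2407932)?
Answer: -37849864397857172269/40596477669128 ≈ -9.3234e+5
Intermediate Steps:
g(T) = 1/612 (g(T) = -1/(3*((-6*34))) = -⅓/(-204) = -⅓*(-1/204) = 1/612)
Q = 305931572973873/68 (Q = (1/612 - 1379234)*(-854019 - 2407932) = -844091207/612*(-3261951) = 305931572973873/68 ≈ 4.4990e+12)
3076500/(-1113477) + Q/(-4825482) = 3076500/(-1113477) + (305931572973873/68)/(-4825482) = 3076500*(-1/1113477) + (305931572973873/68)*(-1/4825482) = -1025500/371159 - 101977190991291/109377592 = -37849864397857172269/40596477669128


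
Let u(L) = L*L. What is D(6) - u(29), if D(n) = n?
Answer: -835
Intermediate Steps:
u(L) = L²
D(6) - u(29) = 6 - 1*29² = 6 - 1*841 = 6 - 841 = -835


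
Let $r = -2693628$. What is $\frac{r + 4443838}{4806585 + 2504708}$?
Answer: $\frac{159110}{664663} \approx 0.23938$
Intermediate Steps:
$\frac{r + 4443838}{4806585 + 2504708} = \frac{-2693628 + 4443838}{4806585 + 2504708} = \frac{1750210}{7311293} = 1750210 \cdot \frac{1}{7311293} = \frac{159110}{664663}$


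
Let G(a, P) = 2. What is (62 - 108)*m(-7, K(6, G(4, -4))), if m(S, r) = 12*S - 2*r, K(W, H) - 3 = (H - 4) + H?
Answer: 4140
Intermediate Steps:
K(W, H) = -1 + 2*H (K(W, H) = 3 + ((H - 4) + H) = 3 + ((-4 + H) + H) = 3 + (-4 + 2*H) = -1 + 2*H)
m(S, r) = -2*r + 12*S
(62 - 108)*m(-7, K(6, G(4, -4))) = (62 - 108)*(-2*(-1 + 2*2) + 12*(-7)) = -46*(-2*(-1 + 4) - 84) = -46*(-2*3 - 84) = -46*(-6 - 84) = -46*(-90) = 4140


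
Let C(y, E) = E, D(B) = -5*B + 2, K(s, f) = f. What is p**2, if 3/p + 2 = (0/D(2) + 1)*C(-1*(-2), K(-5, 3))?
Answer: 9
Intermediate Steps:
D(B) = 2 - 5*B
p = 3 (p = 3/(-2 + (0/(2 - 5*2) + 1)*3) = 3/(-2 + (0/(2 - 10) + 1)*3) = 3/(-2 + (0/(-8) + 1)*3) = 3/(-2 + (0*(-1/8) + 1)*3) = 3/(-2 + (0 + 1)*3) = 3/(-2 + 1*3) = 3/(-2 + 3) = 3/1 = 3*1 = 3)
p**2 = 3**2 = 9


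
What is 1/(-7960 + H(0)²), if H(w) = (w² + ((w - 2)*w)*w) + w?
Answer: -1/7960 ≈ -0.00012563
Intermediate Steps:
H(w) = w + w² + w²*(-2 + w) (H(w) = (w² + ((-2 + w)*w)*w) + w = (w² + (w*(-2 + w))*w) + w = (w² + w²*(-2 + w)) + w = w + w² + w²*(-2 + w))
1/(-7960 + H(0)²) = 1/(-7960 + (0*(1 + 0² - 1*0))²) = 1/(-7960 + (0*(1 + 0 + 0))²) = 1/(-7960 + (0*1)²) = 1/(-7960 + 0²) = 1/(-7960 + 0) = 1/(-7960) = -1/7960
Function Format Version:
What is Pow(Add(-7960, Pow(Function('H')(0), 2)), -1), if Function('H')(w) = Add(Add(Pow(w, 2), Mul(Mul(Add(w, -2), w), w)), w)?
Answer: Rational(-1, 7960) ≈ -0.00012563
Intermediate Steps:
Function('H')(w) = Add(w, Pow(w, 2), Mul(Pow(w, 2), Add(-2, w))) (Function('H')(w) = Add(Add(Pow(w, 2), Mul(Mul(Add(-2, w), w), w)), w) = Add(Add(Pow(w, 2), Mul(Mul(w, Add(-2, w)), w)), w) = Add(Add(Pow(w, 2), Mul(Pow(w, 2), Add(-2, w))), w) = Add(w, Pow(w, 2), Mul(Pow(w, 2), Add(-2, w))))
Pow(Add(-7960, Pow(Function('H')(0), 2)), -1) = Pow(Add(-7960, Pow(Mul(0, Add(1, Pow(0, 2), Mul(-1, 0))), 2)), -1) = Pow(Add(-7960, Pow(Mul(0, Add(1, 0, 0)), 2)), -1) = Pow(Add(-7960, Pow(Mul(0, 1), 2)), -1) = Pow(Add(-7960, Pow(0, 2)), -1) = Pow(Add(-7960, 0), -1) = Pow(-7960, -1) = Rational(-1, 7960)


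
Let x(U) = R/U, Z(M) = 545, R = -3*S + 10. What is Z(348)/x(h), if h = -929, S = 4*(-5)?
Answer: -101261/14 ≈ -7232.9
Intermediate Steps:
S = -20
R = 70 (R = -3*(-20) + 10 = 60 + 10 = 70)
x(U) = 70/U
Z(348)/x(h) = 545/((70/(-929))) = 545/((70*(-1/929))) = 545/(-70/929) = 545*(-929/70) = -101261/14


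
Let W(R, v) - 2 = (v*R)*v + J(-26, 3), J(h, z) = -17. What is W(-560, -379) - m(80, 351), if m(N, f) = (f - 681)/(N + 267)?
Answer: -27912323995/347 ≈ -8.0439e+7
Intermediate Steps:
m(N, f) = (-681 + f)/(267 + N)
W(R, v) = -15 + R*v² (W(R, v) = 2 + ((v*R)*v - 17) = 2 + ((R*v)*v - 17) = 2 + (R*v² - 17) = 2 + (-17 + R*v²) = -15 + R*v²)
W(-560, -379) - m(80, 351) = (-15 - 560*(-379)²) - (-681 + 351)/(267 + 80) = (-15 - 560*143641) - (-330)/347 = (-15 - 80438960) - (-330)/347 = -80438975 - 1*(-330/347) = -80438975 + 330/347 = -27912323995/347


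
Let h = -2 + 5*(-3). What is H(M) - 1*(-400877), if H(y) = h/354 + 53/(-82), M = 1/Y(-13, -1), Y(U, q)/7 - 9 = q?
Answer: 2909159350/7257 ≈ 4.0088e+5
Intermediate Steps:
Y(U, q) = 63 + 7*q
h = -17 (h = -2 - 15 = -17)
M = 1/56 (M = 1/(63 + 7*(-1)) = 1/(63 - 7) = 1/56 ≈ 0.017857)
H(y) = -5039/7257 (H(y) = -17/354 + 53/(-82) = -17*1/354 + 53*(-1/82) = -17/354 - 53/82 = -5039/7257)
H(M) - 1*(-400877) = -5039/7257 - 1*(-400877) = -5039/7257 + 400877 = 2909159350/7257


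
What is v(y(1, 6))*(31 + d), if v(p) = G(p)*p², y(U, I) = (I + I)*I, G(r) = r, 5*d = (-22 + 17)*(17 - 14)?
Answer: 10450944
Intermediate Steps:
d = -3 (d = ((-22 + 17)*(17 - 14))/5 = (-5*3)/5 = (⅕)*(-15) = -3)
y(U, I) = 2*I² (y(U, I) = (2*I)*I = 2*I²)
v(p) = p³ (v(p) = p*p² = p³)
v(y(1, 6))*(31 + d) = (2*6²)³*(31 - 3) = (2*36)³*28 = 72³*28 = 373248*28 = 10450944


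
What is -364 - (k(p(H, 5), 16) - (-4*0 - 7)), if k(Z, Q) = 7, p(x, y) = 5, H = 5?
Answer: -378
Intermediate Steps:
-364 - (k(p(H, 5), 16) - (-4*0 - 7)) = -364 - (7 - (-4*0 - 7)) = -364 - (7 - (0 - 7)) = -364 - (7 - 1*(-7)) = -364 - (7 + 7) = -364 - 1*14 = -364 - 14 = -378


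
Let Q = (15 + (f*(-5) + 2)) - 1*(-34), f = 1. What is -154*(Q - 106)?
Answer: 9240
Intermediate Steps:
Q = 46 (Q = (15 + (1*(-5) + 2)) - 1*(-34) = (15 + (-5 + 2)) + 34 = (15 - 3) + 34 = 12 + 34 = 46)
-154*(Q - 106) = -154*(46 - 106) = -154*(-60) = 9240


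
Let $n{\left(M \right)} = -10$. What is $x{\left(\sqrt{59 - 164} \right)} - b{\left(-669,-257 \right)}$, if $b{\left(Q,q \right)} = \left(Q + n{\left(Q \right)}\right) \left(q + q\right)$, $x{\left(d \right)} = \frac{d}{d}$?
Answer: $-349005$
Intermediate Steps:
$x{\left(d \right)} = 1$
$b{\left(Q,q \right)} = 2 q \left(-10 + Q\right)$ ($b{\left(Q,q \right)} = \left(Q - 10\right) \left(q + q\right) = \left(-10 + Q\right) 2 q = 2 q \left(-10 + Q\right)$)
$x{\left(\sqrt{59 - 164} \right)} - b{\left(-669,-257 \right)} = 1 - 2 \left(-257\right) \left(-10 - 669\right) = 1 - 2 \left(-257\right) \left(-679\right) = 1 - 349006 = -349005$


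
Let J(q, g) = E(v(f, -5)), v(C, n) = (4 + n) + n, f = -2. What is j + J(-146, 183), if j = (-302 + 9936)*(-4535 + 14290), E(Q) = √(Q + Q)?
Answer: 93979670 + 2*I*√3 ≈ 9.398e+7 + 3.4641*I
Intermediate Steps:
v(C, n) = 4 + 2*n
E(Q) = √2*√Q (E(Q) = √(2*Q) = √2*√Q)
J(q, g) = 2*I*√3 (J(q, g) = √2*√(4 + 2*(-5)) = √2*√(4 - 10) = √2*√(-6) = √2*(I*√6) = 2*I*√3)
j = 93979670 (j = 9634*9755 = 93979670)
j + J(-146, 183) = 93979670 + 2*I*√3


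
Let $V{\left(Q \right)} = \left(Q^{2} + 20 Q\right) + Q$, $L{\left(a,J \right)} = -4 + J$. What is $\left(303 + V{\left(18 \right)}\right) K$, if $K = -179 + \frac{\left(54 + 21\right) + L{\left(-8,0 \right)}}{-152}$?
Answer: $- \frac{27415395}{152} \approx -1.8036 \cdot 10^{5}$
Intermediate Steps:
$V{\left(Q \right)} = Q^{2} + 21 Q$
$K = - \frac{27279}{152}$ ($K = -179 + \frac{\left(54 + 21\right) + \left(-4 + 0\right)}{-152} = -179 + \left(75 - 4\right) \left(- \frac{1}{152}\right) = -179 + 71 \left(- \frac{1}{152}\right) = -179 - \frac{71}{152} = - \frac{27279}{152} \approx -179.47$)
$\left(303 + V{\left(18 \right)}\right) K = \left(303 + 18 \left(21 + 18\right)\right) \left(- \frac{27279}{152}\right) = \left(303 + 18 \cdot 39\right) \left(- \frac{27279}{152}\right) = \left(303 + 702\right) \left(- \frac{27279}{152}\right) = 1005 \left(- \frac{27279}{152}\right) = - \frac{27415395}{152}$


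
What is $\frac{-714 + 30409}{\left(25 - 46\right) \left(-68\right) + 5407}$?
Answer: $\frac{5939}{1367} \approx 4.3446$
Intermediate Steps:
$\frac{-714 + 30409}{\left(25 - 46\right) \left(-68\right) + 5407} = \frac{29695}{\left(-21\right) \left(-68\right) + 5407} = \frac{29695}{1428 + 5407} = \frac{29695}{6835} = 29695 \cdot \frac{1}{6835} = \frac{5939}{1367}$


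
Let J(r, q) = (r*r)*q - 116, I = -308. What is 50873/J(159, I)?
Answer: -50873/7786664 ≈ -0.0065333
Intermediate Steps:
J(r, q) = -116 + q*r**2 (J(r, q) = r**2*q - 116 = q*r**2 - 116 = -116 + q*r**2)
50873/J(159, I) = 50873/(-116 - 308*159**2) = 50873/(-116 - 308*25281) = 50873/(-116 - 7786548) = 50873/(-7786664) = 50873*(-1/7786664) = -50873/7786664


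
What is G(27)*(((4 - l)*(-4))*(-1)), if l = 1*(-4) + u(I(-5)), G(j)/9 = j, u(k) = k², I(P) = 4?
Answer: -7776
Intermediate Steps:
G(j) = 9*j
l = 12 (l = 1*(-4) + 4² = -4 + 16 = 12)
G(27)*(((4 - l)*(-4))*(-1)) = (9*27)*(((4 - 1*12)*(-4))*(-1)) = 243*(((4 - 12)*(-4))*(-1)) = 243*(-8*(-4)*(-1)) = 243*(32*(-1)) = 243*(-32) = -7776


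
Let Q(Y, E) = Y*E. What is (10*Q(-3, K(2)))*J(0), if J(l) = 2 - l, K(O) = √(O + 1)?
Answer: -60*√3 ≈ -103.92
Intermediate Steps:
K(O) = √(1 + O)
Q(Y, E) = E*Y
(10*Q(-3, K(2)))*J(0) = (10*(√(1 + 2)*(-3)))*(2 - 1*0) = (10*(√3*(-3)))*(2 + 0) = (10*(-3*√3))*2 = -30*√3*2 = -60*√3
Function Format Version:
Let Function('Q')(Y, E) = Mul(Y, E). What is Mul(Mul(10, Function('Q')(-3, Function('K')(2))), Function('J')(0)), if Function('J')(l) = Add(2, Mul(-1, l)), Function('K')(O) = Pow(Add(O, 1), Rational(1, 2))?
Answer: Mul(-60, Pow(3, Rational(1, 2))) ≈ -103.92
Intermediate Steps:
Function('K')(O) = Pow(Add(1, O), Rational(1, 2))
Function('Q')(Y, E) = Mul(E, Y)
Mul(Mul(10, Function('Q')(-3, Function('K')(2))), Function('J')(0)) = Mul(Mul(10, Mul(Pow(Add(1, 2), Rational(1, 2)), -3)), Add(2, Mul(-1, 0))) = Mul(Mul(10, Mul(Pow(3, Rational(1, 2)), -3)), Add(2, 0)) = Mul(Mul(10, Mul(-3, Pow(3, Rational(1, 2)))), 2) = Mul(Mul(-30, Pow(3, Rational(1, 2))), 2) = Mul(-60, Pow(3, Rational(1, 2)))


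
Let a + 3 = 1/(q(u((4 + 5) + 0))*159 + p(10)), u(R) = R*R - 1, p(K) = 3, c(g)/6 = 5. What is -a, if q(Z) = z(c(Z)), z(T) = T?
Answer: 14318/4773 ≈ 2.9998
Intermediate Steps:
c(g) = 30 (c(g) = 6*5 = 30)
u(R) = -1 + R² (u(R) = R² - 1 = -1 + R²)
q(Z) = 30
a = -14318/4773 (a = -3 + 1/(30*159 + 3) = -3 + 1/(4770 + 3) = -3 + 1/4773 = -14318/4773 ≈ -2.9998)
-a = -1*(-14318/4773) = 14318/4773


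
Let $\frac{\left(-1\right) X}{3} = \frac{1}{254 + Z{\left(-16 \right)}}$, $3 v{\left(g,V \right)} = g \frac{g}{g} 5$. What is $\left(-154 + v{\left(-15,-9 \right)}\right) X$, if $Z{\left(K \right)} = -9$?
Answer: $\frac{537}{245} \approx 2.1918$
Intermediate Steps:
$v{\left(g,V \right)} = \frac{5 g}{3}$ ($v{\left(g,V \right)} = \frac{g \frac{g}{g} 5}{3} = \frac{g 1 \cdot 5}{3} = \frac{g 5}{3} = \frac{5 g}{3}$)
$X = - \frac{3}{245}$ ($X = - \frac{3}{254 - 9} = - \frac{3}{245} \approx -0.012245$)
$\left(-154 + v{\left(-15,-9 \right)}\right) X = \left(-154 + \frac{5}{3} \left(-15\right)\right) \left(- \frac{3}{245}\right) = \left(-154 - 25\right) \left(- \frac{3}{245}\right) = \left(-179\right) \left(- \frac{3}{245}\right) = \frac{537}{245}$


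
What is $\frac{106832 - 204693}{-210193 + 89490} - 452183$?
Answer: $- \frac{54579746788}{120703} \approx -4.5218 \cdot 10^{5}$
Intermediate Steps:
$\frac{106832 - 204693}{-210193 + 89490} - 452183 = - \frac{97861}{-120703} - 452183 = \left(-97861\right) \left(- \frac{1}{120703}\right) - 452183 = \frac{97861}{120703} - 452183 = - \frac{54579746788}{120703}$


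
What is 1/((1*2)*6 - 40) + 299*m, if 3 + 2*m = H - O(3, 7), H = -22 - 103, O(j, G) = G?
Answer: -565111/28 ≈ -20183.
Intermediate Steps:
H = -125
m = -135/2 (m = -3/2 + (-125 - 1*7)/2 = -3/2 + (-125 - 7)/2 = -3/2 + (½)*(-132) = -3/2 - 66 = -135/2 ≈ -67.500)
1/((1*2)*6 - 40) + 299*m = 1/((1*2)*6 - 40) + 299*(-135/2) = 1/(2*6 - 40) - 40365/2 = 1/(12 - 40) - 40365/2 = 1/(-28) - 40365/2 = -1/28 - 40365/2 = -565111/28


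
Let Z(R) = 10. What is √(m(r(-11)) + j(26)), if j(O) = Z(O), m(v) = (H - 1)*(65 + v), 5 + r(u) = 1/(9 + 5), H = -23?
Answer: I*√70154/7 ≈ 37.838*I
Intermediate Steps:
r(u) = -69/14 (r(u) = -5 + 1/(9 + 5) = -5 + 1/14 = -69/14)
m(v) = -1560 - 24*v (m(v) = (-23 - 1)*(65 + v) = -24*(65 + v) = -1560 - 24*v)
j(O) = 10
√(m(r(-11)) + j(26)) = √((-1560 - 24*(-69/14)) + 10) = √((-1560 + 828/7) + 10) = √(-10092/7 + 10) = √(-10022/7) = I*√70154/7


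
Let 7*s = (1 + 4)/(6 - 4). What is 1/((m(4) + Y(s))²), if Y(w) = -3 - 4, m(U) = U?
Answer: ⅑ ≈ 0.11111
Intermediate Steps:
s = 5/14 (s = ((1 + 4)/(6 - 4))/7 = (5/2)/7 = (5*(½))/7 = (⅐)*(5/2) = 5/14 ≈ 0.35714)
Y(w) = -7
1/((m(4) + Y(s))²) = 1/((4 - 7)²) = 1/((-3)²) = 1/9 = ⅑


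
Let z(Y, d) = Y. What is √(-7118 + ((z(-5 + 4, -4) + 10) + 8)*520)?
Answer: √1722 ≈ 41.497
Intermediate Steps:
√(-7118 + ((z(-5 + 4, -4) + 10) + 8)*520) = √(-7118 + (((-5 + 4) + 10) + 8)*520) = √(-7118 + ((-1 + 10) + 8)*520) = √(-7118 + (9 + 8)*520) = √(-7118 + 17*520) = √(-7118 + 8840) = √1722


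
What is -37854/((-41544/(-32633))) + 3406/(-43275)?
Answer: -5147053549/173100 ≈ -29735.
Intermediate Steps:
-37854/((-41544/(-32633))) + 3406/(-43275) = -37854/((-41544*(-1/32633))) + 3406*(-1/43275) = -37854/41544/32633 - 3406/43275 = -37854*32633/41544 - 3406/43275 = -68627199/2308 - 3406/43275 = -5147053549/173100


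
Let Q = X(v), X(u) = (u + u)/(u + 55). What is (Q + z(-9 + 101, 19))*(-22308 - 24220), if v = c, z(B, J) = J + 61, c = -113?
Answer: -113202624/29 ≈ -3.9035e+6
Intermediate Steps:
z(B, J) = 61 + J
v = -113
X(u) = 2*u/(55 + u) (X(u) = (2*u)/(55 + u) = 2*u/(55 + u))
Q = 113/29 (Q = 2*(-113)/(55 - 113) = 2*(-113)/(-58) = 2*(-113)*(-1/58) = 113/29 ≈ 3.8966)
(Q + z(-9 + 101, 19))*(-22308 - 24220) = (113/29 + (61 + 19))*(-22308 - 24220) = (113/29 + 80)*(-46528) = (2433/29)*(-46528) = -113202624/29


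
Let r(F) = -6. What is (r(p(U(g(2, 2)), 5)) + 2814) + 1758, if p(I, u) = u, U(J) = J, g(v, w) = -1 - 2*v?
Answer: 4566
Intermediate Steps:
(r(p(U(g(2, 2)), 5)) + 2814) + 1758 = (-6 + 2814) + 1758 = 2808 + 1758 = 4566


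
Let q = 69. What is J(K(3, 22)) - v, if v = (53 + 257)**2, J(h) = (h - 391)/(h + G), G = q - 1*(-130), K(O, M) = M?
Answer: -21238469/221 ≈ -96102.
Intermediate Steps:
G = 199 (G = 69 - 1*(-130) = 69 + 130 = 199)
J(h) = (-391 + h)/(199 + h) (J(h) = (h - 391)/(h + 199) = (-391 + h)/(199 + h))
v = 96100 (v = 310**2 = 96100)
J(K(3, 22)) - v = (-391 + 22)/(199 + 22) - 1*96100 = -369/221 - 96100 = -21238469/221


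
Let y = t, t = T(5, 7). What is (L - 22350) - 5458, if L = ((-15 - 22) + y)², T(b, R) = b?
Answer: -26784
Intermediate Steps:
t = 5
y = 5
L = 1024 (L = ((-15 - 22) + 5)² = (-37 + 5)² = (-32)² = 1024)
(L - 22350) - 5458 = (1024 - 22350) - 5458 = -21326 - 5458 = -26784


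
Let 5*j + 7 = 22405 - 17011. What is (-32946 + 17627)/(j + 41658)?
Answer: -76595/213677 ≈ -0.35846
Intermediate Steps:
j = 5387/5 (j = -7/5 + (22405 - 17011)/5 = -7/5 + (⅕)*5394 = -7/5 + 5394/5 = 5387/5 ≈ 1077.4)
(-32946 + 17627)/(j + 41658) = (-32946 + 17627)/(5387/5 + 41658) = -15319/213677/5 = -15319*5/213677 = -76595/213677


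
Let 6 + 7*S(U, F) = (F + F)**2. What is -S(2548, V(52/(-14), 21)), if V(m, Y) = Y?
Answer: -1758/7 ≈ -251.14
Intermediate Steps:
S(U, F) = -6/7 + 4*F**2/7 (S(U, F) = -6/7 + (F + F)**2/7 = -6/7 + (2*F)**2/7 = -6/7 + (4*F**2)/7 = -6/7 + 4*F**2/7)
-S(2548, V(52/(-14), 21)) = -(-6/7 + (4/7)*21**2) = -(-6/7 + (4/7)*441) = -(-6/7 + 252) = -1*1758/7 = -1758/7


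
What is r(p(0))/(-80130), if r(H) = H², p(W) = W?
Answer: 0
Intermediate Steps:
r(p(0))/(-80130) = 0²/(-80130) = 0*(-1/80130) = 0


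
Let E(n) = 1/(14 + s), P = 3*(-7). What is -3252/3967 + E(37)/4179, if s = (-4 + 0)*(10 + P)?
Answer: -788222297/961529394 ≈ -0.81976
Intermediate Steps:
P = -21
s = 44 (s = (-4 + 0)*(10 - 21) = -4*(-11) = 44)
E(n) = 1/58 (E(n) = 1/(14 + 44) = 1/58)
-3252/3967 + E(37)/4179 = -3252/3967 + (1/58)/4179 = -3252*1/3967 + (1/58)*(1/4179) = -3252/3967 + 1/242382 = -788222297/961529394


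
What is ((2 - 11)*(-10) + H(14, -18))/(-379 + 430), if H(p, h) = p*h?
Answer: -54/17 ≈ -3.1765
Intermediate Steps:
H(p, h) = h*p
((2 - 11)*(-10) + H(14, -18))/(-379 + 430) = ((2 - 11)*(-10) - 18*14)/(-379 + 430) = (-9*(-10) - 252)/51 = (90 - 252)*(1/51) = -162*1/51 = -54/17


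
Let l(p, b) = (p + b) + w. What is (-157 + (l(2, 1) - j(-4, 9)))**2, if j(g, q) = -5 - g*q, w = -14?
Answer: 39601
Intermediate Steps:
l(p, b) = -14 + b + p (l(p, b) = (p + b) - 14 = (b + p) - 14 = -14 + b + p)
j(g, q) = -5 - g*q
(-157 + (l(2, 1) - j(-4, 9)))**2 = (-157 + ((-14 + 1 + 2) - (-5 - 1*(-4)*9)))**2 = (-157 + (-11 - (-5 + 36)))**2 = (-157 + (-11 - 1*31))**2 = (-157 + (-11 - 31))**2 = (-157 - 42)**2 = (-199)**2 = 39601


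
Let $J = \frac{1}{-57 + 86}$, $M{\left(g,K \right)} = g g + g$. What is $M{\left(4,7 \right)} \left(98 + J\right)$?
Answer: $\frac{56860}{29} \approx 1960.7$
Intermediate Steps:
$M{\left(g,K \right)} = g + g^{2}$ ($M{\left(g,K \right)} = g^{2} + g = g + g^{2}$)
$J = \frac{1}{29} \approx 0.034483$
$M{\left(4,7 \right)} \left(98 + J\right) = 4 \left(1 + 4\right) \left(98 + \frac{1}{29}\right) = 4 \cdot 5 \cdot \frac{2843}{29} = 20 \cdot \frac{2843}{29} = \frac{56860}{29}$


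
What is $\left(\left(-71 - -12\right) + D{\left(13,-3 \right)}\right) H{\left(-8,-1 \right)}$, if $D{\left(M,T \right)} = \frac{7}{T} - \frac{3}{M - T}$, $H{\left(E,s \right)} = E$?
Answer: $\frac{2953}{6} \approx 492.17$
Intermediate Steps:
$D{\left(M,T \right)} = - \frac{3}{M - T} + \frac{7}{T}$
$\left(\left(-71 - -12\right) + D{\left(13,-3 \right)}\right) H{\left(-8,-1 \right)} = \left(\left(-71 - -12\right) + \frac{\left(-10\right) \left(-3\right) + 7 \cdot 13}{\left(-3\right) \left(13 - -3\right)}\right) \left(-8\right) = \left(\left(-71 + 12\right) - \frac{30 + 91}{3 \left(13 + 3\right)}\right) \left(-8\right) = \left(-59 - \frac{1}{3} \cdot \frac{1}{16} \cdot 121\right) \left(-8\right) = \left(-59 - \frac{1}{48} \cdot 121\right) \left(-8\right) = \left(-59 - \frac{121}{48}\right) \left(-8\right) = \left(- \frac{2953}{48}\right) \left(-8\right) = \frac{2953}{6}$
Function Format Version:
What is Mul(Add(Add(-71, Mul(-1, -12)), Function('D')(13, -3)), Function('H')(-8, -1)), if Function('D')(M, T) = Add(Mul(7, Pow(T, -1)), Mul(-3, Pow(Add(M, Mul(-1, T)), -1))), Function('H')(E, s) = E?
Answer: Rational(2953, 6) ≈ 492.17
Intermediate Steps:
Function('D')(M, T) = Add(Mul(-3, Pow(Add(M, Mul(-1, T)), -1)), Mul(7, Pow(T, -1)))
Mul(Add(Add(-71, Mul(-1, -12)), Function('D')(13, -3)), Function('H')(-8, -1)) = Mul(Add(Add(-71, Mul(-1, -12)), Mul(Pow(-3, -1), Pow(Add(13, Mul(-1, -3)), -1), Add(Mul(-10, -3), Mul(7, 13)))), -8) = Mul(Add(Add(-71, 12), Mul(Rational(-1, 3), Pow(Add(13, 3), -1), Add(30, 91))), -8) = Mul(Add(-59, Mul(Rational(-1, 3), Pow(16, -1), 121)), -8) = Mul(Add(-59, Mul(Rational(-1, 3), Rational(1, 16), 121)), -8) = Mul(Add(-59, Rational(-121, 48)), -8) = Mul(Rational(-2953, 48), -8) = Rational(2953, 6)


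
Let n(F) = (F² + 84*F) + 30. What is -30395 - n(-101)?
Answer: -32142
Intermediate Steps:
n(F) = 30 + F² + 84*F
-30395 - n(-101) = -30395 - (30 + (-101)² + 84*(-101)) = -30395 - (30 + 10201 - 8484) = -30395 - 1*1747 = -30395 - 1747 = -32142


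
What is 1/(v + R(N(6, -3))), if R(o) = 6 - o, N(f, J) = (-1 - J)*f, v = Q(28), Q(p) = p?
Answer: 1/22 ≈ 0.045455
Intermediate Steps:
v = 28
N(f, J) = f*(-1 - J)
1/(v + R(N(6, -3))) = 1/(28 + (6 - (-1)*6*(1 - 3))) = 1/(28 + (6 - (-1)*6*(-2))) = 1/(28 + (6 - 1*12)) = 1/(28 + (6 - 12)) = 1/(28 - 6) = 1/22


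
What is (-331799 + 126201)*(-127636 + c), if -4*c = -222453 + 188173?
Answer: 24479731468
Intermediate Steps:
c = 8570 (c = -(-222453 + 188173)/4 = -1/4*(-34280) = 8570)
(-331799 + 126201)*(-127636 + c) = (-331799 + 126201)*(-127636 + 8570) = -205598*(-119066) = 24479731468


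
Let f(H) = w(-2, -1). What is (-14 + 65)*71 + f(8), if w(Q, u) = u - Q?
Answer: 3622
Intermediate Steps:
f(H) = 1 (f(H) = -1 - 1*(-2) = -1 + 2 = 1)
(-14 + 65)*71 + f(8) = (-14 + 65)*71 + 1 = 51*71 + 1 = 3621 + 1 = 3622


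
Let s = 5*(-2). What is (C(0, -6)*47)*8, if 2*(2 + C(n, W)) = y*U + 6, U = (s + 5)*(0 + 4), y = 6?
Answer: -22184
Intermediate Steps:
s = -10
U = -20 (U = (-10 + 5)*(0 + 4) = -5*4 = -20)
C(n, W) = -59 (C(n, W) = -2 + (6*(-20) + 6)/2 = -2 + (-120 + 6)/2 = -2 + (½)*(-114) = -2 - 57 = -59)
(C(0, -6)*47)*8 = -59*47*8 = -2773*8 = -22184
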